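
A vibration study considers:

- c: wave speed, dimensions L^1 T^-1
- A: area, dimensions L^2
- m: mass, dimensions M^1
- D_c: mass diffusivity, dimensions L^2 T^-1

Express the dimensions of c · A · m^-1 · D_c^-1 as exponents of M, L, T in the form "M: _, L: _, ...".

M: -1, L: 1, T: 0

Collect each base-dimension exponent across the product:
  M: (0) + (0) − (1) − (0) = -1
  L: (1) + (2) − (0) − (2) = 1
  T: (-1) + (0) − (0) − (-1) = 0
So the dimensions are [M⁻¹ L].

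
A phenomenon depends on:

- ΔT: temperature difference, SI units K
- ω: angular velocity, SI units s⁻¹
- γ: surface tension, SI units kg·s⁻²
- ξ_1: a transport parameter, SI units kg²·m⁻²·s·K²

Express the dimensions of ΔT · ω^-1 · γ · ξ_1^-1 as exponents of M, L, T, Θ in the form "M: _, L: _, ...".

M: -1, L: 2, T: -2, Θ: -1

Collect each base-dimension exponent across the product:
  M: (0) − (0) + (1) − (2) = -1
  L: (0) − (0) + (0) − (-2) = 2
  T: (0) − (-1) + (-2) − (1) = -2
  Θ: (1) − (0) + (0) − (2) = -1
So the dimensions are [M⁻¹ L² T⁻² Θ⁻¹].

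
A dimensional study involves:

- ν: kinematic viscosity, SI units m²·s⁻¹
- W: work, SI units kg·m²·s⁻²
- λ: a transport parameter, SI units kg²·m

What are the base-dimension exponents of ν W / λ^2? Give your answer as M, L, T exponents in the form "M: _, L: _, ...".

M: -3, L: 2, T: -3

Collect each base-dimension exponent across the product:
  M: (0) + (1) − 2·(2) = -3
  L: (2) + (2) − 2·(1) = 2
  T: (-1) + (-2) − 2·(0) = -3
So the dimensions are [M⁻³ L² T⁻³].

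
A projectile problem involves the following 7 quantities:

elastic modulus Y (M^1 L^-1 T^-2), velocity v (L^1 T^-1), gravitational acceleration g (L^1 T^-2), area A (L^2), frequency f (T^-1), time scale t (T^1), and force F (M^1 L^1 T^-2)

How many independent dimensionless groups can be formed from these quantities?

4

There are 7 variables and 3 base dimensions (M, L, T).
The dimension matrix has rank 3.
Independent dimensionless groups: 7 − 3 = 4.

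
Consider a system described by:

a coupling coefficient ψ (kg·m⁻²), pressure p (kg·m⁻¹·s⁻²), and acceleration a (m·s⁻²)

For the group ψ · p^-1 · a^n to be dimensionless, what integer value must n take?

Balance the L exponent: (1)·n from a, plus (-2) − (-1) = -1 from the rest, must sum to zero.
n − 1 = 0, so n = 1.

1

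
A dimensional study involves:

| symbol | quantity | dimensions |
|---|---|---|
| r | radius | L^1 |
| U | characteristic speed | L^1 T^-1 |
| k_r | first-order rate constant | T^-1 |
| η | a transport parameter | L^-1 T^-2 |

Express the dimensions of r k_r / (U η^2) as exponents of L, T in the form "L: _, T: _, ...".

Collect each base-dimension exponent across the product:
  L: (1) − (1) + (0) − 2·(-1) = 2
  T: (0) − (-1) + (-1) − 2·(-2) = 4
So the dimensions are [L² T⁴].

L: 2, T: 4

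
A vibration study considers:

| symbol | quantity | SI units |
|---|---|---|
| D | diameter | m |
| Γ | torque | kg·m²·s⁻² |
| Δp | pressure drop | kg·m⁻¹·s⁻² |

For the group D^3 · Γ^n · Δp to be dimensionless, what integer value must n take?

Balance the M exponent: (1)·n from Γ, plus 3·(0) + (1) = 1 from the rest, must sum to zero.
n + 1 = 0, so n = -1.

-1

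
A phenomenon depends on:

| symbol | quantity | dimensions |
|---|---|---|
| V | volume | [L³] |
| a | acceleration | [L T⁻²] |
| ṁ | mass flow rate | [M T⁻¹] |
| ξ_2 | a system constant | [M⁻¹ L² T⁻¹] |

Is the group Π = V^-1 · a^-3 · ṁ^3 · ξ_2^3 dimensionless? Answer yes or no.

yes

Sum the exponent of each base dimension across the product:
  M: −[V]_M − 3·[a]_M + 3·[ṁ]_M + 3·[ξ_2]_M = −(0) − 3·(0) + 3·(1) + 3·(-1) = 0
  L: −[V]_L − 3·[a]_L + 3·[ṁ]_L + 3·[ξ_2]_L = −(3) − 3·(1) + 3·(0) + 3·(2) = 0
  T: −[V]_T − 3·[a]_T + 3·[ṁ]_T + 3·[ξ_2]_T = −(0) − 3·(-2) + 3·(-1) + 3·(-1) = 0
All base exponents vanish — dimensionless.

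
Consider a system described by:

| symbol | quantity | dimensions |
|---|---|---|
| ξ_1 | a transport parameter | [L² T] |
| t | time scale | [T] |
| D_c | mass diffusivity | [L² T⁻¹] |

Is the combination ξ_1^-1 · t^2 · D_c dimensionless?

Sum the exponent of each base dimension across the product:
  L: −[ξ_1]_L + 2·[t]_L + [D_c]_L = −(2) + 2·(0) + (2) = 0
  T: −[ξ_1]_T + 2·[t]_T + [D_c]_T = −(1) + 2·(1) + (-1) = 0
All base exponents vanish — dimensionless.

yes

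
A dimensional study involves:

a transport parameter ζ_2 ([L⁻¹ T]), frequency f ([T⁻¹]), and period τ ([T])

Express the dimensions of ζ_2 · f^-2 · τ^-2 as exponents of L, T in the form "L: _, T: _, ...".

L: -1, T: 1

Collect each base-dimension exponent across the product:
  L: (-1) − 2·(0) − 2·(0) = -1
  T: (1) − 2·(-1) − 2·(1) = 1
So the dimensions are [L⁻¹ T].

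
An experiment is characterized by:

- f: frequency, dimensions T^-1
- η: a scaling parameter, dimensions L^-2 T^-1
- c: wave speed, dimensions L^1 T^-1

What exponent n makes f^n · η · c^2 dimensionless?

Balance the T exponent: (-1)·n from f, plus (-1) + 2·(-1) = -3 from the rest, must sum to zero.
−n − 3 = 0, so n = -3.

-3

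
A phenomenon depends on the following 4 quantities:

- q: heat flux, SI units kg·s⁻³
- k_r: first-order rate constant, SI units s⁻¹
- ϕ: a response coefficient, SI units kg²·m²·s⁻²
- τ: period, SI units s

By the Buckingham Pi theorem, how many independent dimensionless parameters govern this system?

There are 4 variables and 3 base dimensions (M, L, T).
The dimension matrix has rank 3.
Independent dimensionless groups: 4 − 3 = 1.

1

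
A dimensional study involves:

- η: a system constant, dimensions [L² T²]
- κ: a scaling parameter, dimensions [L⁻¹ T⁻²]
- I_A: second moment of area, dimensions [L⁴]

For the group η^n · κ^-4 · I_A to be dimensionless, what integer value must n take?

-4

Balance the L exponent: (2)·n from η, plus −4·(-1) + (4) = 8 from the rest, must sum to zero.
2n + 8 = 0, so n = -4.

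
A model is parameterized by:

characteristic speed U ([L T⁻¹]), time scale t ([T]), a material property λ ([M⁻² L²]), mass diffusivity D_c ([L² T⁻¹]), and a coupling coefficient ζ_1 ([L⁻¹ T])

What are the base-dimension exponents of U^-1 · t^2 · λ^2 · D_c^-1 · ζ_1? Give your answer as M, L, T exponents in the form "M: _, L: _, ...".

Collect each base-dimension exponent across the product:
  M: −(0) + 2·(0) + 2·(-2) − (0) + (0) = -4
  L: −(1) + 2·(0) + 2·(2) − (2) + (-1) = 0
  T: −(-1) + 2·(1) + 2·(0) − (-1) + (1) = 5
So the dimensions are [M⁻⁴ T⁵].

M: -4, L: 0, T: 5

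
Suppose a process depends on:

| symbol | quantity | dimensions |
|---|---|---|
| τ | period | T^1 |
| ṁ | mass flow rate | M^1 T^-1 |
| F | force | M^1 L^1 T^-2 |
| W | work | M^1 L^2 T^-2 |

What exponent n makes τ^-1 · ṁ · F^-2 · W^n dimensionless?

Balance the M exponent: (1)·n from W, plus −(0) + (1) − 2·(1) = -1 from the rest, must sum to zero.
n − 1 = 0, so n = 1.

1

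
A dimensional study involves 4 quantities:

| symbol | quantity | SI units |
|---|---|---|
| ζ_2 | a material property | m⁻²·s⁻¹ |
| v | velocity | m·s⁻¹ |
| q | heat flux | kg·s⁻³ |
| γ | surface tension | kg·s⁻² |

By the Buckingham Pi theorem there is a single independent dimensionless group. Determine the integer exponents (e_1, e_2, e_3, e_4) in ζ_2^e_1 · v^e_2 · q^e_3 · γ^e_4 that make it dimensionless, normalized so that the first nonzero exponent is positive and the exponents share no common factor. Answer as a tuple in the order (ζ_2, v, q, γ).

(1, 2, -3, 3)

M: e_1·(0) + e_2·(0) + e_3·(1) + e_4·(1) = 0
L: e_1·(-2) + e_2·(1) + e_3·(0) + e_4·(0) = 0
T: e_1·(-1) + e_2·(-1) + e_3·(-3) + e_4·(-2) = 0
Solving this homogeneous linear system for the smallest-integer solution (first nonzero entry positive) gives (1, 2, -3, 3).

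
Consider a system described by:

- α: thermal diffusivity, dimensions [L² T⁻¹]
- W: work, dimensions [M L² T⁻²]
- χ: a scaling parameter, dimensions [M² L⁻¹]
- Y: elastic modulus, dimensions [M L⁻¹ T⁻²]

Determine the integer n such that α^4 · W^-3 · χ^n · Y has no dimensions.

Balance the M exponent: (2)·n from χ, plus 4·(0) − 3·(1) + (1) = -2 from the rest, must sum to zero.
2n − 2 = 0, so n = 1.

1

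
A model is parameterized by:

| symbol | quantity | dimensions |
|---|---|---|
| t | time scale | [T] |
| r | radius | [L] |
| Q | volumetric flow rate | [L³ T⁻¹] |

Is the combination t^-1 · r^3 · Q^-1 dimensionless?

Sum the exponent of each base dimension across the product:
  M: −[t]_M + 3·[r]_M − [Q]_M = −(0) + 3·(0) − (0) = 0
  L: −[t]_L + 3·[r]_L − [Q]_L = −(0) + 3·(1) − (3) = 0
  T: −[t]_T + 3·[r]_T − [Q]_T = −(1) + 3·(0) − (-1) = 0
All base exponents vanish — dimensionless.

yes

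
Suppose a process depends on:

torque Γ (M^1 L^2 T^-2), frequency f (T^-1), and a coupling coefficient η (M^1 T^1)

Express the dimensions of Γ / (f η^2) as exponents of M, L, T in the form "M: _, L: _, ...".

M: -1, L: 2, T: -3

Collect each base-dimension exponent across the product:
  M: (1) − (0) − 2·(1) = -1
  L: (2) − (0) − 2·(0) = 2
  T: (-2) − (-1) − 2·(1) = -3
So the dimensions are [M⁻¹ L² T⁻³].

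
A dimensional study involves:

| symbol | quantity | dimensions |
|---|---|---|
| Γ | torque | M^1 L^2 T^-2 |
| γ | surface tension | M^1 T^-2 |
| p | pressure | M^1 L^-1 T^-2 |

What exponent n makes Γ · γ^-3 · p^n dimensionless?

2

Balance the M exponent: (1)·n from p, plus (1) − 3·(1) = -2 from the rest, must sum to zero.
n − 2 = 0, so n = 2.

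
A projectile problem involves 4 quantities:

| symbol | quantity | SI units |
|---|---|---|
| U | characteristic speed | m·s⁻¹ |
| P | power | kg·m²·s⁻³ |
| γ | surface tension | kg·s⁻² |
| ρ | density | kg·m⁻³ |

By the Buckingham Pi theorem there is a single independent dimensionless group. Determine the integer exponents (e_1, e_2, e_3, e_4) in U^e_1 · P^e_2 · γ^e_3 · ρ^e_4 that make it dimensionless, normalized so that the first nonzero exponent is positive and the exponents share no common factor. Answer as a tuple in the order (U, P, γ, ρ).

M: e_1·(0) + e_2·(1) + e_3·(1) + e_4·(1) = 0
L: e_1·(1) + e_2·(2) + e_3·(0) + e_4·(-3) = 0
T: e_1·(-1) + e_2·(-3) + e_3·(-2) + e_4·(0) = 0
Solving this homogeneous linear system for the smallest-integer solution (first nonzero entry positive) gives (1, 1, -2, 1).

(1, 1, -2, 1)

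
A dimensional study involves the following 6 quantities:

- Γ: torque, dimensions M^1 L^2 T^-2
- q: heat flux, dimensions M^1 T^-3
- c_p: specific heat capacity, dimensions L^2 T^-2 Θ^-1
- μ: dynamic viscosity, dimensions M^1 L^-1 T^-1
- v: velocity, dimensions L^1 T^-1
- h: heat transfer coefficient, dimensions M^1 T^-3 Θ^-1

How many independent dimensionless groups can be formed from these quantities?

2

There are 6 variables and 4 base dimensions (M, L, T, Θ).
The dimension matrix has rank 4.
Independent dimensionless groups: 6 − 4 = 2.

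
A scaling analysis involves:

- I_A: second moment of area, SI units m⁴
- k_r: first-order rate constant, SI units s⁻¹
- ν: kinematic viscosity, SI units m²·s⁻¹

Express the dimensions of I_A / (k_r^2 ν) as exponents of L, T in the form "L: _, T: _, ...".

Collect each base-dimension exponent across the product:
  L: (4) − 2·(0) − (2) = 2
  T: (0) − 2·(-1) − (-1) = 3
So the dimensions are [L² T³].

L: 2, T: 3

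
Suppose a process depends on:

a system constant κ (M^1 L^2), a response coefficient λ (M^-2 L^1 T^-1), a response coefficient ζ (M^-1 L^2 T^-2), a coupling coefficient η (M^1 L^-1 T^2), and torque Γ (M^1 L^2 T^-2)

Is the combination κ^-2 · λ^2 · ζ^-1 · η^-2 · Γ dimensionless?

Sum the exponent of each base dimension across the product:
  M: −2·[κ]_M + 2·[λ]_M − [ζ]_M − 2·[η]_M + [Γ]_M = −2·(1) + 2·(-2) − (-1) − 2·(1) + (1) = -6
  L: −2·[κ]_L + 2·[λ]_L − [ζ]_L − 2·[η]_L + [Γ]_L = −2·(2) + 2·(1) − (2) − 2·(-1) + (2) = 0
  T: −2·[κ]_T + 2·[λ]_T − [ζ]_T − 2·[η]_T + [Γ]_T = −2·(0) + 2·(-1) − (-2) − 2·(2) + (-2) = -6
Net dimensions [M⁻⁶ T⁻⁶] ≠ [1] — not dimensionless.

no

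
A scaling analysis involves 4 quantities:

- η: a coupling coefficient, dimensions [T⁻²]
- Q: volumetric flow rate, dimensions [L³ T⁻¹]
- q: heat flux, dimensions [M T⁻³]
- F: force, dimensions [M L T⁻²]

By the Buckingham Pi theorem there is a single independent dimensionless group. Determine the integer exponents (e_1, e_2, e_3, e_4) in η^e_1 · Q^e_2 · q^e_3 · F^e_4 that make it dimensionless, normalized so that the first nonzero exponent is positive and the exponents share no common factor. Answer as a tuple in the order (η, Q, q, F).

M: e_1·(0) + e_2·(0) + e_3·(1) + e_4·(1) = 0
L: e_1·(0) + e_2·(3) + e_3·(0) + e_4·(1) = 0
T: e_1·(-2) + e_2·(-1) + e_3·(-3) + e_4·(-2) = 0
Solving this homogeneous linear system for the smallest-integer solution (first nonzero entry positive) gives (2, -1, -3, 3).

(2, -1, -3, 3)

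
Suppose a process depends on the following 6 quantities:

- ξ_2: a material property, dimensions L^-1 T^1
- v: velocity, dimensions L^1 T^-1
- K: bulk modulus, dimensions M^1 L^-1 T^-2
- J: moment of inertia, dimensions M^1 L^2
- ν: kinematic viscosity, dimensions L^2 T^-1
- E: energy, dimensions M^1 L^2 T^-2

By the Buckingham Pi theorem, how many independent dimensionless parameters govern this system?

3

There are 6 variables and 3 base dimensions (M, L, T).
The dimension matrix has rank 3.
Independent dimensionless groups: 6 − 3 = 3.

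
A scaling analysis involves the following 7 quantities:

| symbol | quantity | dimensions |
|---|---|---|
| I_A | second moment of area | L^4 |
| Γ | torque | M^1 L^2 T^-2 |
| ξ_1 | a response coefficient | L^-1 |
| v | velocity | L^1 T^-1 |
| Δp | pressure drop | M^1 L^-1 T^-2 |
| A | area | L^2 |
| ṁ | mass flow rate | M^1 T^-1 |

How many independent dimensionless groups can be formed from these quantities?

There are 7 variables and 3 base dimensions (M, L, T).
The dimension matrix has rank 3.
Independent dimensionless groups: 7 − 3 = 4.

4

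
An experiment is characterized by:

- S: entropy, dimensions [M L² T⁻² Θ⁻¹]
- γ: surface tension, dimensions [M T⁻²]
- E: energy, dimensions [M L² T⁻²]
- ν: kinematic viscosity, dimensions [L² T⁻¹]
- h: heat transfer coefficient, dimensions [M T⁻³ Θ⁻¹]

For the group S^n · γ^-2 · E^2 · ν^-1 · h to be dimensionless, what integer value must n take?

Balance the M exponent: (1)·n from S, plus −2·(1) + 2·(1) − (0) + (1) = 1 from the rest, must sum to zero.
n + 1 = 0, so n = -1.

-1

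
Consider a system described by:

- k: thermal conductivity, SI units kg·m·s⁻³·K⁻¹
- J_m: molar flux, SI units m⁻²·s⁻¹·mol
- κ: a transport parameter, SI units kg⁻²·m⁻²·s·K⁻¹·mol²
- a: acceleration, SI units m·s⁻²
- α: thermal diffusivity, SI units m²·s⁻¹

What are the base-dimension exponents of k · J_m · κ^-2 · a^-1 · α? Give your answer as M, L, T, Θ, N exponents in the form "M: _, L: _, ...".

Collect each base-dimension exponent across the product:
  M: (1) + (0) − 2·(-2) − (0) + (0) = 5
  L: (1) + (-2) − 2·(-2) − (1) + (2) = 4
  T: (-3) + (-1) − 2·(1) − (-2) + (-1) = -5
  Θ: (-1) + (0) − 2·(-1) − (0) + (0) = 1
  N: (0) + (1) − 2·(2) − (0) + (0) = -3
So the dimensions are [M⁵ L⁴ T⁻⁵ Θ N⁻³].

M: 5, L: 4, T: -5, Θ: 1, N: -3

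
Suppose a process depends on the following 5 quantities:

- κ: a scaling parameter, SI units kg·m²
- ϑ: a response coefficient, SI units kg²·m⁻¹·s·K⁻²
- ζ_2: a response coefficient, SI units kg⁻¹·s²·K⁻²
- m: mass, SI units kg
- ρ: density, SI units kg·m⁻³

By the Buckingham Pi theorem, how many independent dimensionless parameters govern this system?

1

There are 5 variables and 4 base dimensions (M, L, T, Θ).
The dimension matrix has rank 4.
Independent dimensionless groups: 5 − 4 = 1.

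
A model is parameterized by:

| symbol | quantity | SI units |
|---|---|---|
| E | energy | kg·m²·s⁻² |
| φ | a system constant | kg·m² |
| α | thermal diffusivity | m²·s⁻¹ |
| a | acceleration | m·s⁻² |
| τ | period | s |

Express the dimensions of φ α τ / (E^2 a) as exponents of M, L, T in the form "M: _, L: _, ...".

Collect each base-dimension exponent across the product:
  M: −2·(1) + (1) + (0) − (0) + (0) = -1
  L: −2·(2) + (2) + (2) − (1) + (0) = -1
  T: −2·(-2) + (0) + (-1) − (-2) + (1) = 6
So the dimensions are [M⁻¹ L⁻¹ T⁶].

M: -1, L: -1, T: 6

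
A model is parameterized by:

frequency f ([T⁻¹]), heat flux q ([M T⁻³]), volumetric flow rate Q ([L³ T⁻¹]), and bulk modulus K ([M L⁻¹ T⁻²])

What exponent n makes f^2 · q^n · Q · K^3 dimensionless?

-3

Balance the M exponent: (1)·n from q, plus 2·(0) + (0) + 3·(1) = 3 from the rest, must sum to zero.
n + 3 = 0, so n = -3.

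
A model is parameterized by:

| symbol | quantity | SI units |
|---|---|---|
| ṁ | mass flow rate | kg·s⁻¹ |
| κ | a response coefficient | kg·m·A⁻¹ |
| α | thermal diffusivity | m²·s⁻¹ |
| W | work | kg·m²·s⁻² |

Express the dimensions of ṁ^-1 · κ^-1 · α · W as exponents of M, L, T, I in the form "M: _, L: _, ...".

Collect each base-dimension exponent across the product:
  M: −(1) − (1) + (0) + (1) = -1
  L: −(0) − (1) + (2) + (2) = 3
  T: −(-1) − (0) + (-1) + (-2) = -2
  I: −(0) − (-1) + (0) + (0) = 1
So the dimensions are [M⁻¹ L³ T⁻² I].

M: -1, L: 3, T: -2, I: 1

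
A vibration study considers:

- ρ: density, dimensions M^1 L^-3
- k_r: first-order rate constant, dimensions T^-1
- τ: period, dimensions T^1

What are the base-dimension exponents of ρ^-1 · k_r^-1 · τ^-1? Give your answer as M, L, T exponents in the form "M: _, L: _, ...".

M: -1, L: 3, T: 0

Collect each base-dimension exponent across the product:
  M: −(1) − (0) − (0) = -1
  L: −(-3) − (0) − (0) = 3
  T: −(0) − (-1) − (1) = 0
So the dimensions are [M⁻¹ L³].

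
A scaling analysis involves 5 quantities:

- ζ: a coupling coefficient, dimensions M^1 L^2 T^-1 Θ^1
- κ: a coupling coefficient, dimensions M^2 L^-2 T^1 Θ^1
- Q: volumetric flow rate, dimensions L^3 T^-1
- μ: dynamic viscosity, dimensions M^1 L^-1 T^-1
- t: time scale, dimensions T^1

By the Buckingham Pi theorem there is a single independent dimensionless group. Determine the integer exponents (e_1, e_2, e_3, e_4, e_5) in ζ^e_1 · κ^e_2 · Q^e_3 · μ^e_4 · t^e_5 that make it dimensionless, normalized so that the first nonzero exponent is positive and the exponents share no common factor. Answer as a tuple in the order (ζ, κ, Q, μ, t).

M: e_1·(1) + e_2·(2) + e_3·(0) + e_4·(1) + e_5·(0) = 0
L: e_1·(2) + e_2·(-2) + e_3·(3) + e_4·(-1) + e_5·(0) = 0
T: e_1·(-1) + e_2·(1) + e_3·(-1) + e_4·(-1) + e_5·(1) = 0
Θ: e_1·(1) + e_2·(1) + e_3·(0) + e_4·(0) + e_5·(0) = 0
Solving this homogeneous linear system for the smallest-integer solution (first nonzero entry positive) gives (1, -1, -1, 1, 2).

(1, -1, -1, 1, 2)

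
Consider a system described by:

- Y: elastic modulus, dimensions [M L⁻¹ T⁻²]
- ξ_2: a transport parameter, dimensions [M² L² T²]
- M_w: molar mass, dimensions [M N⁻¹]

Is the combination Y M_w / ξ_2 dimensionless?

Sum the exponent of each base dimension across the product:
  M: [Y]_M − [ξ_2]_M + [M_w]_M = (1) − (2) + (1) = 0
  L: [Y]_L − [ξ_2]_L + [M_w]_L = (-1) − (2) + (0) = -3
  T: [Y]_T − [ξ_2]_T + [M_w]_T = (-2) − (2) + (0) = -4
  N: [Y]_N − [ξ_2]_N + [M_w]_N = (0) − (0) + (-1) = -1
Net dimensions [L⁻³ T⁻⁴ N⁻¹] ≠ [1] — not dimensionless.

no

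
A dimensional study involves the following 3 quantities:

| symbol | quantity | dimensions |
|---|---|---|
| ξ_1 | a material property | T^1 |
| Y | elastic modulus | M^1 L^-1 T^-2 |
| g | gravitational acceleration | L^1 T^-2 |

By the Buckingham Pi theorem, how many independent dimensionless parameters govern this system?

0

There are 3 variables and 3 base dimensions (M, L, T).
The dimension matrix has rank 3.
Independent dimensionless groups: 3 − 3 = 0.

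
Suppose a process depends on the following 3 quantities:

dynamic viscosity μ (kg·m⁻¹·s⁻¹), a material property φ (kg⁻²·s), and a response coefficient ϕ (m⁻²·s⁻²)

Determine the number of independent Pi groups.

0

There are 3 variables and 3 base dimensions (M, L, T).
The dimension matrix has rank 3.
Independent dimensionless groups: 3 − 3 = 0.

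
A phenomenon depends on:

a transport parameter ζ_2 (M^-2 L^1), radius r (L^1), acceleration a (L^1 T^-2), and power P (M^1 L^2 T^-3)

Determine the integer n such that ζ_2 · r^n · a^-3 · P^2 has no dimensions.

-2

Balance the L exponent: (1)·n from r, plus (1) − 3·(1) + 2·(2) = 2 from the rest, must sum to zero.
n + 2 = 0, so n = -2.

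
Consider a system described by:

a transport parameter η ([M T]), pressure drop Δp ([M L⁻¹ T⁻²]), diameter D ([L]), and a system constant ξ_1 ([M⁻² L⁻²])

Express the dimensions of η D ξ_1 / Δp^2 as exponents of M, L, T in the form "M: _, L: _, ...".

Collect each base-dimension exponent across the product:
  M: (1) − 2·(1) + (0) + (-2) = -3
  L: (0) − 2·(-1) + (1) + (-2) = 1
  T: (1) − 2·(-2) + (0) + (0) = 5
So the dimensions are [M⁻³ L T⁵].

M: -3, L: 1, T: 5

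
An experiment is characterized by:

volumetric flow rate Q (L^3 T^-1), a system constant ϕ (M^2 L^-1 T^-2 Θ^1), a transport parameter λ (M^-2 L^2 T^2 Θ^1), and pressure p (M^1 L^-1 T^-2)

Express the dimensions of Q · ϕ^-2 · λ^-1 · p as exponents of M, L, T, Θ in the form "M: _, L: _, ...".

Collect each base-dimension exponent across the product:
  M: (0) − 2·(2) − (-2) + (1) = -1
  L: (3) − 2·(-1) − (2) + (-1) = 2
  T: (-1) − 2·(-2) − (2) + (-2) = -1
  Θ: (0) − 2·(1) − (1) + (0) = -3
So the dimensions are [M⁻¹ L² T⁻¹ Θ⁻³].

M: -1, L: 2, T: -1, Θ: -3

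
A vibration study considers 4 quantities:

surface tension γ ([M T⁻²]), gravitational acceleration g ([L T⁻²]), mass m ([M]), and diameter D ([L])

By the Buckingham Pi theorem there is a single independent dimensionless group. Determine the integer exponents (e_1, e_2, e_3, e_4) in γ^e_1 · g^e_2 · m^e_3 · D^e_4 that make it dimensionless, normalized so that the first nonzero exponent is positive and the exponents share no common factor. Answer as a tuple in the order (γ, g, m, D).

(1, -1, -1, 1)

M: e_1·(1) + e_2·(0) + e_3·(1) + e_4·(0) = 0
L: e_1·(0) + e_2·(1) + e_3·(0) + e_4·(1) = 0
T: e_1·(-2) + e_2·(-2) + e_3·(0) + e_4·(0) = 0
Solving this homogeneous linear system for the smallest-integer solution (first nonzero entry positive) gives (1, -1, -1, 1).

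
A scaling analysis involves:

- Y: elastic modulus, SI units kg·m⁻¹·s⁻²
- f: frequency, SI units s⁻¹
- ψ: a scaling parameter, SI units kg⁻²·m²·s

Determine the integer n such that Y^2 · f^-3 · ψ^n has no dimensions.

Balance the M exponent: (-2)·n from ψ, plus 2·(1) − 3·(0) = 2 from the rest, must sum to zero.
-2n + 2 = 0, so n = 1.

1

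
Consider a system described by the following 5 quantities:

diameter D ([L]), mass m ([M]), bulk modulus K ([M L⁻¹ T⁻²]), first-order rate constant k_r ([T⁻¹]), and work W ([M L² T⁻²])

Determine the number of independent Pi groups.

2

There are 5 variables and 3 base dimensions (M, L, T).
The dimension matrix has rank 3.
Independent dimensionless groups: 5 − 3 = 2.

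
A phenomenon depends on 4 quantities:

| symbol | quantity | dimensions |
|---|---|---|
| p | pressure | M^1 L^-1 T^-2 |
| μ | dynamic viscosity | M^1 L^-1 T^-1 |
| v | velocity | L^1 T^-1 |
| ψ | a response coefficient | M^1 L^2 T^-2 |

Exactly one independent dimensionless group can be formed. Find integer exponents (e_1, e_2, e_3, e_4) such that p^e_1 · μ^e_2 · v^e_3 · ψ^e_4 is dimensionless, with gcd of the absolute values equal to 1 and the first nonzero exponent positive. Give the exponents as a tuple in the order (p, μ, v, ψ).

M: e_1·(1) + e_2·(1) + e_3·(0) + e_4·(1) = 0
L: e_1·(-1) + e_2·(-1) + e_3·(1) + e_4·(2) = 0
T: e_1·(-2) + e_2·(-1) + e_3·(-1) + e_4·(-2) = 0
Solving this homogeneous linear system for the smallest-integer solution (first nonzero entry positive) gives (2, -3, -3, 1).

(2, -3, -3, 1)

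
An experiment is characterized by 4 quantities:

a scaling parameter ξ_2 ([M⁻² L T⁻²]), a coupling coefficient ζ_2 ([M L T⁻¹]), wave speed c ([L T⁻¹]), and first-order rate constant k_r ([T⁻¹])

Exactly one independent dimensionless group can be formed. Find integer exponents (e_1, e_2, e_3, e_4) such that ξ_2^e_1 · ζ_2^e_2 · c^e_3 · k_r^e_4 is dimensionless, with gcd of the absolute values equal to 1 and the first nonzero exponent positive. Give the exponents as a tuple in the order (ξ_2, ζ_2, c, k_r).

M: e_1·(-2) + e_2·(1) + e_3·(0) + e_4·(0) = 0
L: e_1·(1) + e_2·(1) + e_3·(1) + e_4·(0) = 0
T: e_1·(-2) + e_2·(-1) + e_3·(-1) + e_4·(-1) = 0
Solving this homogeneous linear system for the smallest-integer solution (first nonzero entry positive) gives (1, 2, -3, -1).

(1, 2, -3, -1)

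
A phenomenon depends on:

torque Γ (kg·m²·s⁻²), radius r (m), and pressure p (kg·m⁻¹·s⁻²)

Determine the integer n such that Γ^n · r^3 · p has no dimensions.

-1

Balance the M exponent: (1)·n from Γ, plus 3·(0) + (1) = 1 from the rest, must sum to zero.
n + 1 = 0, so n = -1.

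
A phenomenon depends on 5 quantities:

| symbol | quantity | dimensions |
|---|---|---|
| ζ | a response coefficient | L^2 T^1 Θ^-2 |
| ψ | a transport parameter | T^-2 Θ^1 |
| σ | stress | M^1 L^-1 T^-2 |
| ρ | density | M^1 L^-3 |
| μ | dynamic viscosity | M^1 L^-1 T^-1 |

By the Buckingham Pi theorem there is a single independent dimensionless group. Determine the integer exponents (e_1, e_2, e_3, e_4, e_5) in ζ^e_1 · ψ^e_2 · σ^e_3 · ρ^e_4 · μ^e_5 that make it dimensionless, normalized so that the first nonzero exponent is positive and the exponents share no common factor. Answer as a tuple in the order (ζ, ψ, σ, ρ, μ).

(1, 2, -2, 1, 1)

M: e_1·(0) + e_2·(0) + e_3·(1) + e_4·(1) + e_5·(1) = 0
L: e_1·(2) + e_2·(0) + e_3·(-1) + e_4·(-3) + e_5·(-1) = 0
T: e_1·(1) + e_2·(-2) + e_3·(-2) + e_4·(0) + e_5·(-1) = 0
Θ: e_1·(-2) + e_2·(1) + e_3·(0) + e_4·(0) + e_5·(0) = 0
Solving this homogeneous linear system for the smallest-integer solution (first nonzero entry positive) gives (1, 2, -2, 1, 1).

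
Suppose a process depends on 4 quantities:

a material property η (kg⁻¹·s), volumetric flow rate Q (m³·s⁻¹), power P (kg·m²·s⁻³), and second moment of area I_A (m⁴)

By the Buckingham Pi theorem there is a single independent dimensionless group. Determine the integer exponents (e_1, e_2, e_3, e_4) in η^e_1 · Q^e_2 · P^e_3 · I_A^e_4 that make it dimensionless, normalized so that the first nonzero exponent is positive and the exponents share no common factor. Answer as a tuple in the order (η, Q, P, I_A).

M: e_1·(-1) + e_2·(0) + e_3·(1) + e_4·(0) = 0
L: e_1·(0) + e_2·(3) + e_3·(2) + e_4·(4) = 0
T: e_1·(1) + e_2·(-1) + e_3·(-3) + e_4·(0) = 0
Solving this homogeneous linear system for the smallest-integer solution (first nonzero entry positive) gives (1, -2, 1, 1).

(1, -2, 1, 1)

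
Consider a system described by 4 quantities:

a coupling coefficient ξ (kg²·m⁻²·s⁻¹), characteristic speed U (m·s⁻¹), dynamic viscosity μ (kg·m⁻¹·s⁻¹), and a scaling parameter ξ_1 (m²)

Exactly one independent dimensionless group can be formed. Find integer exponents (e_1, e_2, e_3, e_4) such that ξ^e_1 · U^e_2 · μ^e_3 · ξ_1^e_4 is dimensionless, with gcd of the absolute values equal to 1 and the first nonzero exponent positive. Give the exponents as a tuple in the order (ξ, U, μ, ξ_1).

(2, 2, -4, -1)

M: e_1·(2) + e_2·(0) + e_3·(1) + e_4·(0) = 0
L: e_1·(-2) + e_2·(1) + e_3·(-1) + e_4·(2) = 0
T: e_1·(-1) + e_2·(-1) + e_3·(-1) + e_4·(0) = 0
Solving this homogeneous linear system for the smallest-integer solution (first nonzero entry positive) gives (2, 2, -4, -1).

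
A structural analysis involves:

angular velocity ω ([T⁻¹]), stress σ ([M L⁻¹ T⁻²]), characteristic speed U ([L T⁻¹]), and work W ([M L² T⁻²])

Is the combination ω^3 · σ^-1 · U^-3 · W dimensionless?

yes

Sum the exponent of each base dimension across the product:
  M: 3·[ω]_M − [σ]_M − 3·[U]_M + [W]_M = 3·(0) − (1) − 3·(0) + (1) = 0
  L: 3·[ω]_L − [σ]_L − 3·[U]_L + [W]_L = 3·(0) − (-1) − 3·(1) + (2) = 0
  T: 3·[ω]_T − [σ]_T − 3·[U]_T + [W]_T = 3·(-1) − (-2) − 3·(-1) + (-2) = 0
All base exponents vanish — dimensionless.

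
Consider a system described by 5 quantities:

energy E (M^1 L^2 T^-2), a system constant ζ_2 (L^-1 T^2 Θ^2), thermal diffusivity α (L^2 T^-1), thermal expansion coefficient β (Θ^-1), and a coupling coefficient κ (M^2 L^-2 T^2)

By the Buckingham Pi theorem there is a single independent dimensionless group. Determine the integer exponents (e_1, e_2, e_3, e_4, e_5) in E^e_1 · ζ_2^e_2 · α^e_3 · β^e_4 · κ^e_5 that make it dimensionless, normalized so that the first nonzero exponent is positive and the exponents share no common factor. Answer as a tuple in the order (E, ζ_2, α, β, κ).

M: e_1·(1) + e_2·(0) + e_3·(0) + e_4·(0) + e_5·(2) = 0
L: e_1·(2) + e_2·(-1) + e_3·(2) + e_4·(0) + e_5·(-2) = 0
T: e_1·(-2) + e_2·(2) + e_3·(-1) + e_4·(0) + e_5·(2) = 0
Θ: e_1·(0) + e_2·(2) + e_3·(0) + e_4·(-1) + e_5·(0) = 0
Solving this homogeneous linear system for the smallest-integer solution (first nonzero entry positive) gives (2, 2, -2, 4, -1).

(2, 2, -2, 4, -1)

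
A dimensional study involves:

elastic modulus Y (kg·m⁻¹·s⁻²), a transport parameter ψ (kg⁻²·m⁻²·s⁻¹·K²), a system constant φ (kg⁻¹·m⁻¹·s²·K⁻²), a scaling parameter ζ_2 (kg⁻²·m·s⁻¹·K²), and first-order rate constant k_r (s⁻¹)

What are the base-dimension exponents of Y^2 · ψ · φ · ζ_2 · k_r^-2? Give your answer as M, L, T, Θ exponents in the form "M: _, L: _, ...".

M: -3, L: -4, T: -2, Θ: 2

Collect each base-dimension exponent across the product:
  M: 2·(1) + (-2) + (-1) + (-2) − 2·(0) = -3
  L: 2·(-1) + (-2) + (-1) + (1) − 2·(0) = -4
  T: 2·(-2) + (-1) + (2) + (-1) − 2·(-1) = -2
  Θ: 2·(0) + (2) + (-2) + (2) − 2·(0) = 2
So the dimensions are [M⁻³ L⁻⁴ T⁻² Θ²].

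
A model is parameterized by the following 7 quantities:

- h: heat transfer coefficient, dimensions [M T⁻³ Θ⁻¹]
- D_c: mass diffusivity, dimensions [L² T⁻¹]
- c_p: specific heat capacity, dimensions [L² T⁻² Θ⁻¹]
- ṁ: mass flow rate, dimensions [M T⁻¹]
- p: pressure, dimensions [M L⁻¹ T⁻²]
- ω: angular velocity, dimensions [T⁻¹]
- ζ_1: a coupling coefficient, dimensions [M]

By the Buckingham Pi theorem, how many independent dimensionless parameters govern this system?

3

There are 7 variables and 4 base dimensions (M, L, T, Θ).
The dimension matrix has rank 4.
Independent dimensionless groups: 7 − 4 = 3.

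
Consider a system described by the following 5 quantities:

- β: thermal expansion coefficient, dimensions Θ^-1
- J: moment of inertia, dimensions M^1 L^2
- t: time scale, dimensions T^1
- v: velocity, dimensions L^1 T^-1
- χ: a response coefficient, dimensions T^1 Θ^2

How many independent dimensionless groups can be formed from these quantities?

There are 5 variables and 4 base dimensions (M, L, T, Θ).
The dimension matrix has rank 4.
Independent dimensionless groups: 5 − 4 = 1.

1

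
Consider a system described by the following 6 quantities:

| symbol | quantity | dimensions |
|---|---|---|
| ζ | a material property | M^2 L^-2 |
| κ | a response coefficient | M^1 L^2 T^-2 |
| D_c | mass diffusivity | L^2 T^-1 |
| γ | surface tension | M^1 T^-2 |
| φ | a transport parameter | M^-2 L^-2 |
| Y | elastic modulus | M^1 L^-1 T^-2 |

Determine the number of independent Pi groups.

3

There are 6 variables and 3 base dimensions (M, L, T).
The dimension matrix has rank 3.
Independent dimensionless groups: 6 − 3 = 3.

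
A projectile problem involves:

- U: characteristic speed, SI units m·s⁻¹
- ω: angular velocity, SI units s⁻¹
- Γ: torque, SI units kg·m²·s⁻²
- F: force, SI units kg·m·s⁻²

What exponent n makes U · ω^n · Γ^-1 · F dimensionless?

Balance the T exponent: (-1)·n from ω, plus (-1) − (-2) + (-2) = -1 from the rest, must sum to zero.
−n − 1 = 0, so n = -1.

-1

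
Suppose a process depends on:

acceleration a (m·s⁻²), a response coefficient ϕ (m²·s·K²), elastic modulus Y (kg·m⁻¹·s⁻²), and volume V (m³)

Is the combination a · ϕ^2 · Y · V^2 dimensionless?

no

Sum the exponent of each base dimension across the product:
  M: [a]_M + 2·[ϕ]_M + [Y]_M + 2·[V]_M = (0) + 2·(0) + (1) + 2·(0) = 1
  L: [a]_L + 2·[ϕ]_L + [Y]_L + 2·[V]_L = (1) + 2·(2) + (-1) + 2·(3) = 10
  T: [a]_T + 2·[ϕ]_T + [Y]_T + 2·[V]_T = (-2) + 2·(1) + (-2) + 2·(0) = -2
  Θ: [a]_Θ + 2·[ϕ]_Θ + [Y]_Θ + 2·[V]_Θ = (0) + 2·(2) + (0) + 2·(0) = 4
Net dimensions [M L¹⁰ T⁻² Θ⁴] ≠ [1] — not dimensionless.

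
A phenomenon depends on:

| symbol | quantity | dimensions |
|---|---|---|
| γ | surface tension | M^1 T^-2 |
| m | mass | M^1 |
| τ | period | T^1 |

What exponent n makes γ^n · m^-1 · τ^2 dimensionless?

1

Balance the M exponent: (1)·n from γ, plus −(1) + 2·(0) = -1 from the rest, must sum to zero.
n − 1 = 0, so n = 1.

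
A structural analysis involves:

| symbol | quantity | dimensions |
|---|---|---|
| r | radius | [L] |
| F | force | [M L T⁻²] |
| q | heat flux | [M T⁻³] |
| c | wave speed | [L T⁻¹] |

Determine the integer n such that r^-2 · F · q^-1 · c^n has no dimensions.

Balance the L exponent: (1)·n from c, plus −2·(1) + (1) − (0) = -1 from the rest, must sum to zero.
n − 1 = 0, so n = 1.

1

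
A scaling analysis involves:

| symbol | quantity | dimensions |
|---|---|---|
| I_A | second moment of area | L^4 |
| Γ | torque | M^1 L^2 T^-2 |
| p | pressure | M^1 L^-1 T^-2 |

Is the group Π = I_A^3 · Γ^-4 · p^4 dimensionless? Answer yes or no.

yes

Sum the exponent of each base dimension across the product:
  M: 3·[I_A]_M − 4·[Γ]_M + 4·[p]_M = 3·(0) − 4·(1) + 4·(1) = 0
  L: 3·[I_A]_L − 4·[Γ]_L + 4·[p]_L = 3·(4) − 4·(2) + 4·(-1) = 0
  T: 3·[I_A]_T − 4·[Γ]_T + 4·[p]_T = 3·(0) − 4·(-2) + 4·(-2) = 0
All base exponents vanish — dimensionless.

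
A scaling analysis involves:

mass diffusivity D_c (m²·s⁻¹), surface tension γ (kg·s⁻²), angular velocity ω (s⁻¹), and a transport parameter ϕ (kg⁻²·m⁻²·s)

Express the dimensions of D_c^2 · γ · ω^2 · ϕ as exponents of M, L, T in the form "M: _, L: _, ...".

M: -1, L: 2, T: -5

Collect each base-dimension exponent across the product:
  M: 2·(0) + (1) + 2·(0) + (-2) = -1
  L: 2·(2) + (0) + 2·(0) + (-2) = 2
  T: 2·(-1) + (-2) + 2·(-1) + (1) = -5
So the dimensions are [M⁻¹ L² T⁻⁵].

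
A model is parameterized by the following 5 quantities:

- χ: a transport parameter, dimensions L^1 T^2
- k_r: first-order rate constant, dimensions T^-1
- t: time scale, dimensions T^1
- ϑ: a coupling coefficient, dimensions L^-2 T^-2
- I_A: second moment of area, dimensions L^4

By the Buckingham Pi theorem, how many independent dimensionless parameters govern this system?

There are 5 variables and 2 base dimensions (L, T).
The dimension matrix has rank 2.
Independent dimensionless groups: 5 − 2 = 3.

3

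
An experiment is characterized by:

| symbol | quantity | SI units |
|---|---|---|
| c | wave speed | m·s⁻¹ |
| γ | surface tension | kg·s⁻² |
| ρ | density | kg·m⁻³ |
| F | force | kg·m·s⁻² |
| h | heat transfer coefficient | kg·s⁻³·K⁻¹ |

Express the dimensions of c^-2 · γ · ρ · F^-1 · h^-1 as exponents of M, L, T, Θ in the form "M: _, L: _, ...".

Collect each base-dimension exponent across the product:
  M: −2·(0) + (1) + (1) − (1) − (1) = 0
  L: −2·(1) + (0) + (-3) − (1) − (0) = -6
  T: −2·(-1) + (-2) + (0) − (-2) − (-3) = 5
  Θ: −2·(0) + (0) + (0) − (0) − (-1) = 1
So the dimensions are [L⁻⁶ T⁵ Θ].

M: 0, L: -6, T: 5, Θ: 1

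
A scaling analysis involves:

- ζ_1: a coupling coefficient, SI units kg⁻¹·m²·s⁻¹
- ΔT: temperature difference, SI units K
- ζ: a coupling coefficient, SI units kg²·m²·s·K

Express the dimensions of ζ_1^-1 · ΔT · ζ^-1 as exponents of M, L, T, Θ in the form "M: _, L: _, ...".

Collect each base-dimension exponent across the product:
  M: −(-1) + (0) − (2) = -1
  L: −(2) + (0) − (2) = -4
  T: −(-1) + (0) − (1) = 0
  Θ: −(0) + (1) − (1) = 0
So the dimensions are [M⁻¹ L⁻⁴].

M: -1, L: -4, T: 0, Θ: 0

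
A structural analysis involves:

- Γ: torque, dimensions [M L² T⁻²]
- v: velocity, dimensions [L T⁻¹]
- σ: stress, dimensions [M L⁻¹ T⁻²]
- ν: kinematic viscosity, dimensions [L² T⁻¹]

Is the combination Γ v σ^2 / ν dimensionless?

no

Sum the exponent of each base dimension across the product:
  M: [Γ]_M + [v]_M + 2·[σ]_M − [ν]_M = (1) + (0) + 2·(1) − (0) = 3
  L: [Γ]_L + [v]_L + 2·[σ]_L − [ν]_L = (2) + (1) + 2·(-1) − (2) = -1
  T: [Γ]_T + [v]_T + 2·[σ]_T − [ν]_T = (-2) + (-1) + 2·(-2) − (-1) = -6
Net dimensions [M³ L⁻¹ T⁻⁶] ≠ [1] — not dimensionless.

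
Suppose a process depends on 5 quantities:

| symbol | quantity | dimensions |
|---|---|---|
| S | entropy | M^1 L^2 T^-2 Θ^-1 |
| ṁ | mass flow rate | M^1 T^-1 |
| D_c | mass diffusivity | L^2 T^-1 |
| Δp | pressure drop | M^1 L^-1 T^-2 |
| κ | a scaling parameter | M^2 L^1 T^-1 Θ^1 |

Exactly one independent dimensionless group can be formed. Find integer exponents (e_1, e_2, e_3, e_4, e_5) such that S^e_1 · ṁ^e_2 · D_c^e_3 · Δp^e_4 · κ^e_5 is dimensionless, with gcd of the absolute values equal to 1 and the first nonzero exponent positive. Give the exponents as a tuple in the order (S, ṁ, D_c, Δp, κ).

M: e_1·(1) + e_2·(1) + e_3·(0) + e_4·(1) + e_5·(2) = 0
L: e_1·(2) + e_2·(0) + e_3·(2) + e_4·(-1) + e_5·(1) = 0
T: e_1·(-2) + e_2·(-1) + e_3·(-1) + e_4·(-2) + e_5·(-1) = 0
Θ: e_1·(-1) + e_2·(0) + e_3·(0) + e_4·(0) + e_5·(1) = 0
Solving this homogeneous linear system for the smallest-integer solution (first nonzero entry positive) gives (1, -4, -1, 1, 1).

(1, -4, -1, 1, 1)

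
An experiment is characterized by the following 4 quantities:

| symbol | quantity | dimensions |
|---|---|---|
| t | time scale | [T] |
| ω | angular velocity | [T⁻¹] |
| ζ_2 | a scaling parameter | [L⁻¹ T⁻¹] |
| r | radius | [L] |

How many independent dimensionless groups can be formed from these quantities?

There are 4 variables and 2 base dimensions (L, T).
The dimension matrix has rank 2.
Independent dimensionless groups: 4 − 2 = 2.

2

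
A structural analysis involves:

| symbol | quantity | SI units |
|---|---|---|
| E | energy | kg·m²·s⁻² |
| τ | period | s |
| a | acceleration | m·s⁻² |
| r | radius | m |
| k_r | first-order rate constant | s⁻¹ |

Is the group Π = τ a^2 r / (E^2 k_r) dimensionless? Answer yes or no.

no

Sum the exponent of each base dimension across the product:
  M: −2·[E]_M + [τ]_M + 2·[a]_M + [r]_M − [k_r]_M = −2·(1) + (0) + 2·(0) + (0) − (0) = -2
  L: −2·[E]_L + [τ]_L + 2·[a]_L + [r]_L − [k_r]_L = −2·(2) + (0) + 2·(1) + (1) − (0) = -1
  T: −2·[E]_T + [τ]_T + 2·[a]_T + [r]_T − [k_r]_T = −2·(-2) + (1) + 2·(-2) + (0) − (-1) = 2
Net dimensions [M⁻² L⁻¹ T²] ≠ [1] — not dimensionless.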